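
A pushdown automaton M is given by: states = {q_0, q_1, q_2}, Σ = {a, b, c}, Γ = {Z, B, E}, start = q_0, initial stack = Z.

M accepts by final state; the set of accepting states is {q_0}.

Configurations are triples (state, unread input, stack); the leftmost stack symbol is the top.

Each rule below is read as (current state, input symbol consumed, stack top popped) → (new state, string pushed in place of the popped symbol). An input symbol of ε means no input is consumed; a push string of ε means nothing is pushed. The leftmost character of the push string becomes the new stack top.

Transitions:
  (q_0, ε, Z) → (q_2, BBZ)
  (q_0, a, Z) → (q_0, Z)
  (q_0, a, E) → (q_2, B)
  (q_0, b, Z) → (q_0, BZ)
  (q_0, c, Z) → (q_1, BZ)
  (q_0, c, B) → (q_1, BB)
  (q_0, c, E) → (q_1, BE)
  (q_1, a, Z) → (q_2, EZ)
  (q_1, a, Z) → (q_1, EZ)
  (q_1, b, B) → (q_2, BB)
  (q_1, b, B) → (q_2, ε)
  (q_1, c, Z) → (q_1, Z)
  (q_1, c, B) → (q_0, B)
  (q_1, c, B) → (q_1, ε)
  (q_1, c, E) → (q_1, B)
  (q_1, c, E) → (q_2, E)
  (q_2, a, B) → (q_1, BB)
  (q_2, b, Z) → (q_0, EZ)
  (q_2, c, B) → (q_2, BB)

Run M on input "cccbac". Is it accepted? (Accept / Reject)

One accepting computation: (q_0, cccbac, Z) ⊢ (q_1, ccbac, BZ) ⊢ (q_0, cbac, BZ) ⊢ (q_1, bac, BBZ) ⊢ (q_2, ac, BBBZ) ⊢ (q_1, c, BBBBZ) ⊢ (q_0, ε, BBBBZ)
All input consumed and state q_0 ∈ F.

Accept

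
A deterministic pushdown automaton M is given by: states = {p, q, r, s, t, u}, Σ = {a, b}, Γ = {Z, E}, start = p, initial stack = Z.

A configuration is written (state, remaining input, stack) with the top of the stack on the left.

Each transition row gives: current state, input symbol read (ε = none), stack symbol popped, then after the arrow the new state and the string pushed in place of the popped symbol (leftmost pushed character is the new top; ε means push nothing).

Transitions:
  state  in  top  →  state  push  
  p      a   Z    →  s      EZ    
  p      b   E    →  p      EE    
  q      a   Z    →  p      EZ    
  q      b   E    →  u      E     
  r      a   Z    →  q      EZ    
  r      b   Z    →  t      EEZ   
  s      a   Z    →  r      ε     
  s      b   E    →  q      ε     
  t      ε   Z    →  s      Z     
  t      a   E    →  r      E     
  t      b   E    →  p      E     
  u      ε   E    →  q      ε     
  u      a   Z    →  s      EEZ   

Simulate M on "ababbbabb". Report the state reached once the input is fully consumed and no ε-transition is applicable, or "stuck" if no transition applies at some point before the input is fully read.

stuck

(p, ababbbabb, Z) ⊢ (s, babbbabb, EZ) ⊢ (q, abbbabb, Z) ⊢ (p, bbbabb, EZ) ⊢ (p, bbabb, EEZ) ⊢ (p, babb, EEEZ) ⊢ (p, abb, EEEEZ)
No transition for (p, a, top E); M blocks with input abb remaining.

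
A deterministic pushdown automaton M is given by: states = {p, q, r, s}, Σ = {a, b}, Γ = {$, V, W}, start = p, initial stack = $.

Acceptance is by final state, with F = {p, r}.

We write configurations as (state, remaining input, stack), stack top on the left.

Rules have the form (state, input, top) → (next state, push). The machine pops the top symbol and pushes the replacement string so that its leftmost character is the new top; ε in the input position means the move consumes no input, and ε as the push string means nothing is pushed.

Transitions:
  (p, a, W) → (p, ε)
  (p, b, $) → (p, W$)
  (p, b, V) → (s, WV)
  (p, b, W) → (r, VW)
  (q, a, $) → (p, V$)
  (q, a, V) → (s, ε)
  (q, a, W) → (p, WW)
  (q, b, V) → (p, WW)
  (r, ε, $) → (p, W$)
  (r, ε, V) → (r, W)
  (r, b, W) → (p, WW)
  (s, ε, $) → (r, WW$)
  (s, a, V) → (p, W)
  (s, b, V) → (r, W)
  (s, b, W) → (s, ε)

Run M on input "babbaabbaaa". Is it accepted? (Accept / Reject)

(p, babbaabbaaa, $)
  read b, top $: go to p, push W$ → (p, abbaabbaaa, W$)
  read a, top W: go to p, push ε → (p, bbaabbaaa, $)
  read b, top $: go to p, push W$ → (p, baabbaaa, W$)
  read b, top W: go to r, push VW → (r, aabbaaa, VW$)
  ε-move, top V: go to r, push W → (r, aabbaaa, WW$)
No transition applies at (r, aabbaaa, WW$); input not fully consumed.

Reject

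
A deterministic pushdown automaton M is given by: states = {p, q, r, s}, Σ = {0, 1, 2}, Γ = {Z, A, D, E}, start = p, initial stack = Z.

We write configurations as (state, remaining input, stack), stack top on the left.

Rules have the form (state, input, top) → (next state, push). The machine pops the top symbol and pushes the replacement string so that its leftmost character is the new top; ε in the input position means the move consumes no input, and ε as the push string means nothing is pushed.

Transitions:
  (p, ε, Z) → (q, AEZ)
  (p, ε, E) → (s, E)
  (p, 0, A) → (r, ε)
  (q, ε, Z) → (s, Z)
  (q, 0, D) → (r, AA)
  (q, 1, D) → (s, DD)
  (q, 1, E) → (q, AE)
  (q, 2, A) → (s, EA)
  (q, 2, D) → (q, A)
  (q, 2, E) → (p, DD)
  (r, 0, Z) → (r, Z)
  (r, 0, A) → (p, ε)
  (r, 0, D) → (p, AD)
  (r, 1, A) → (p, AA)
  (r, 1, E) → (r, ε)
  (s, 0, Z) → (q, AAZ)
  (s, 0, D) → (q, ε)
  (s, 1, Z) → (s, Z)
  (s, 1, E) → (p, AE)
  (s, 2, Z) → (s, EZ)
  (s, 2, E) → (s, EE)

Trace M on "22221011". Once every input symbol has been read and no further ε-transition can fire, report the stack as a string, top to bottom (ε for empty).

(p, 22221011, Z) ⊢ (q, 22221011, AEZ) ⊢ (s, 2221011, EAEZ) ⊢ (s, 221011, EEAEZ) ⊢ (s, 21011, EEEAEZ) ⊢ (s, 1011, EEEEAEZ) ⊢ (p, 011, AEEEEAEZ) ⊢ (r, 11, EEEEAEZ) ⊢ (r, 1, EEEAEZ) ⊢ (r, ε, EEAEZ)
All input consumed in state r with stack EEAEZ.

EEAEZ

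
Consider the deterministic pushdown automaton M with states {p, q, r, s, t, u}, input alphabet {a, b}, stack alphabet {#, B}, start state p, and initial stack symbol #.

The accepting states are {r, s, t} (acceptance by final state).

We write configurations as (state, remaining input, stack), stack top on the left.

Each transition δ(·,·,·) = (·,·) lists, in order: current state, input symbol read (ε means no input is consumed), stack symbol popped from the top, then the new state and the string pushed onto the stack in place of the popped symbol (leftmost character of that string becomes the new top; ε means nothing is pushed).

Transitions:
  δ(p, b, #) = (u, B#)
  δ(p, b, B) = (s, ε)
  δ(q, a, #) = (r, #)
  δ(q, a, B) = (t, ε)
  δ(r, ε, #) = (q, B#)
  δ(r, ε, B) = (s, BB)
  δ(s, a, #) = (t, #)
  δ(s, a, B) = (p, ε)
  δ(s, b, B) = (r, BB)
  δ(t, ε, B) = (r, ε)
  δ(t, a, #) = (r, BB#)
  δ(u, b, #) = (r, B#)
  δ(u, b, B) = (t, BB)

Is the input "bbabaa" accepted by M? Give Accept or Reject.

(p, bbabaa, #) ⊢ (u, babaa, B#) ⊢ (t, abaa, BB#) ⊢ (r, abaa, B#) ⊢ (s, abaa, BB#) ⊢ (p, baa, B#) ⊢ (s, aa, #) ⊢ (t, a, #) ⊢ (r, ε, BB#)
All input consumed; state r ∈ F.

Accept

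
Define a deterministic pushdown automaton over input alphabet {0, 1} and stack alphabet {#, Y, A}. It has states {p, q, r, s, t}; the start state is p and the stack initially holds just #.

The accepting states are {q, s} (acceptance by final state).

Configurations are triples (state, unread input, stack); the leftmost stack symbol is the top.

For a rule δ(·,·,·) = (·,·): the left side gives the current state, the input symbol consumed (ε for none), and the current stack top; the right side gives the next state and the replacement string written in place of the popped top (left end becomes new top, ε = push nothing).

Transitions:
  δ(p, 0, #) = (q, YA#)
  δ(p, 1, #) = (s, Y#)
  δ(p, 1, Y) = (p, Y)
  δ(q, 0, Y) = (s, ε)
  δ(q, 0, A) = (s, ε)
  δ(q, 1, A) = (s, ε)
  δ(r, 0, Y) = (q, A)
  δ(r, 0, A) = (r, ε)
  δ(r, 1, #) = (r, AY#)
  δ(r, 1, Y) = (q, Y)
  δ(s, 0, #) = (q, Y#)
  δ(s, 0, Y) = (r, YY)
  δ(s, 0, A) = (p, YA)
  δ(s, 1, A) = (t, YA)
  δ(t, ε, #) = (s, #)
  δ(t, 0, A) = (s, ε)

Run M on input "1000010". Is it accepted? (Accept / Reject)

Accept

(p, 1000010, #)
  read 1, top #: go to s, push Y# → (s, 000010, Y#)
  read 0, top Y: go to r, push YY → (r, 00010, YY#)
  read 0, top Y: go to q, push A → (q, 0010, AY#)
  read 0, top A: go to s, push ε → (s, 010, Y#)
  read 0, top Y: go to r, push YY → (r, 10, YY#)
  read 1, top Y: go to q, push Y → (q, 0, YY#)
  read 0, top Y: go to s, push ε → (s, ε, Y#)
All input consumed; state s ∈ F.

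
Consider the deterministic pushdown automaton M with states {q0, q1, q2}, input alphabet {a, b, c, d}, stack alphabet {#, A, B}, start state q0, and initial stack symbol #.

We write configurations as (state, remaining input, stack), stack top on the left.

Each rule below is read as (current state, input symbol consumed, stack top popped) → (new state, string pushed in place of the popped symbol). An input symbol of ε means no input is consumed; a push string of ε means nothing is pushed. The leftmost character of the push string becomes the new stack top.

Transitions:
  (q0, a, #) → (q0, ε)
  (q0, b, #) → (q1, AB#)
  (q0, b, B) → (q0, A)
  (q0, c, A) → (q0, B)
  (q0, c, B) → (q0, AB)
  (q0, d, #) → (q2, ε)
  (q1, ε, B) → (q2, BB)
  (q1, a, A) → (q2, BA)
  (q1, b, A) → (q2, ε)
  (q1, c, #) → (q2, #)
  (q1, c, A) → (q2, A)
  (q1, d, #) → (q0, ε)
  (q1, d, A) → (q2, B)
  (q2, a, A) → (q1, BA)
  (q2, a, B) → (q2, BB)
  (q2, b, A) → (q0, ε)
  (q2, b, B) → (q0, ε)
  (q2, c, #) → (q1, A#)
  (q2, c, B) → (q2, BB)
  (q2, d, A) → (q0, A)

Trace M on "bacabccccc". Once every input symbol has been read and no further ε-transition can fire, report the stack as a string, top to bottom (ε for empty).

ABBBBAB#

(q0, bacabccccc, #) ⊢ (q1, acabccccc, AB#) ⊢ (q2, cabccccc, BAB#) ⊢ (q2, abccccc, BBAB#) ⊢ (q2, bccccc, BBBAB#) ⊢ (q0, ccccc, BBAB#) ⊢ (q0, cccc, ABBAB#) ⊢ (q0, ccc, BBBAB#) ⊢ (q0, cc, ABBBAB#) ⊢ (q0, c, BBBBAB#) ⊢ (q0, ε, ABBBBAB#)
All input consumed in state q0 with stack ABBBBAB#.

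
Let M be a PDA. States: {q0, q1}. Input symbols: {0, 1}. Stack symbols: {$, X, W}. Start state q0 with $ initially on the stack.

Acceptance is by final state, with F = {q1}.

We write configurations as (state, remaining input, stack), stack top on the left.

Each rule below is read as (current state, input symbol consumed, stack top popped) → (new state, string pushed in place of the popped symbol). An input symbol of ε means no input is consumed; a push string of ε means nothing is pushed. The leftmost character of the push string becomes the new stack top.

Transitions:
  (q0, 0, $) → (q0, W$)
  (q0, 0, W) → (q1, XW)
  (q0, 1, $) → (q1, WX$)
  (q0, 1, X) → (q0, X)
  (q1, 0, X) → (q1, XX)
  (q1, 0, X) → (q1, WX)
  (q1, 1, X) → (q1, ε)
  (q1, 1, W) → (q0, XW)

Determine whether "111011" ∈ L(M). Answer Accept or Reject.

No computation consumes all input and reaches a final state.

Reject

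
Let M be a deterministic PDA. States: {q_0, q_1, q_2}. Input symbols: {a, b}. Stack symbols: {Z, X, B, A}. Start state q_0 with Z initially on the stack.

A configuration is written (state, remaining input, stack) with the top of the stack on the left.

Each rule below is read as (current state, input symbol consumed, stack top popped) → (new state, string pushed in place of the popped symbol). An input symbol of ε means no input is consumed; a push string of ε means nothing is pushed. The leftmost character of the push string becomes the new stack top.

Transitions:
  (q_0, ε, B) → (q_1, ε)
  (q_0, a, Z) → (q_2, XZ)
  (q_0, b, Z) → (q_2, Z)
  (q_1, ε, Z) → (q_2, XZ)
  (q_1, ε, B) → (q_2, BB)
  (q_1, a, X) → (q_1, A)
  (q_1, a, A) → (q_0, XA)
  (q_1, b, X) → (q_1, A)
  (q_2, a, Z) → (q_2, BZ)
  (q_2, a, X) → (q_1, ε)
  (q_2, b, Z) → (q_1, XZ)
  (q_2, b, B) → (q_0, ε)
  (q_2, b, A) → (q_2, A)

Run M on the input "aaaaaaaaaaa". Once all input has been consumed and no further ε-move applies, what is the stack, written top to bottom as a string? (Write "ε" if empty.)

(q_0, aaaaaaaaaaa, Z)
  read a, top Z: go to q_2, push XZ → (q_2, aaaaaaaaaa, XZ)
  read a, top X: go to q_1, push ε → (q_1, aaaaaaaaa, Z)
  ε-move, top Z: go to q_2, push XZ → (q_2, aaaaaaaaa, XZ)
  read a, top X: go to q_1, push ε → (q_1, aaaaaaaa, Z)
  ε-move, top Z: go to q_2, push XZ → (q_2, aaaaaaaa, XZ)
  read a, top X: go to q_1, push ε → (q_1, aaaaaaa, Z)
  ε-move, top Z: go to q_2, push XZ → (q_2, aaaaaaa, XZ)
  read a, top X: go to q_1, push ε → (q_1, aaaaaa, Z)
  ε-move, top Z: go to q_2, push XZ → (q_2, aaaaaa, XZ)
  read a, top X: go to q_1, push ε → (q_1, aaaaa, Z)
  ε-move, top Z: go to q_2, push XZ → (q_2, aaaaa, XZ)
  read a, top X: go to q_1, push ε → (q_1, aaaa, Z)
  ε-move, top Z: go to q_2, push XZ → (q_2, aaaa, XZ)
  read a, top X: go to q_1, push ε → (q_1, aaa, Z)
  ε-move, top Z: go to q_2, push XZ → (q_2, aaa, XZ)
  read a, top X: go to q_1, push ε → (q_1, aa, Z)
  ε-move, top Z: go to q_2, push XZ → (q_2, aa, XZ)
  read a, top X: go to q_1, push ε → (q_1, a, Z)
  ε-move, top Z: go to q_2, push XZ → (q_2, a, XZ)
  read a, top X: go to q_1, push ε → (q_1, ε, Z)
  ε-move, top Z: go to q_2, push XZ → (q_2, ε, XZ)
All input consumed in state q_2 with stack XZ.

XZ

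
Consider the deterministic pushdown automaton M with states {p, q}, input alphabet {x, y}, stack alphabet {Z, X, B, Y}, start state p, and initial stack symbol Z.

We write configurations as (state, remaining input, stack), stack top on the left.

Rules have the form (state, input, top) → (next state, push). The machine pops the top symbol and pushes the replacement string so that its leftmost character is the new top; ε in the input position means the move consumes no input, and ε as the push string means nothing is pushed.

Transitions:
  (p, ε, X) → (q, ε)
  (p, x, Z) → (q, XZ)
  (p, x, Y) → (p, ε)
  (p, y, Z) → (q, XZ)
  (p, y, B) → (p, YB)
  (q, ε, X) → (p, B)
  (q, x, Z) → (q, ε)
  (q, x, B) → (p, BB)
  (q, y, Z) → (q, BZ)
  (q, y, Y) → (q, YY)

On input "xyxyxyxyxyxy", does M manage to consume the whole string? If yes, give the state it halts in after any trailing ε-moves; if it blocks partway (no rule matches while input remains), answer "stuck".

p

(p, xyxyxyxyxyxy, Z)
  read x, top Z: go to q, push XZ → (q, yxyxyxyxyxy, XZ)
  ε-move, top X: go to p, push B → (p, yxyxyxyxyxy, BZ)
  read y, top B: go to p, push YB → (p, xyxyxyxyxy, YBZ)
  read x, top Y: go to p, push ε → (p, yxyxyxyxy, BZ)
  read y, top B: go to p, push YB → (p, xyxyxyxy, YBZ)
  read x, top Y: go to p, push ε → (p, yxyxyxy, BZ)
  read y, top B: go to p, push YB → (p, xyxyxy, YBZ)
  read x, top Y: go to p, push ε → (p, yxyxy, BZ)
  read y, top B: go to p, push YB → (p, xyxy, YBZ)
  read x, top Y: go to p, push ε → (p, yxy, BZ)
  read y, top B: go to p, push YB → (p, xy, YBZ)
  read x, top Y: go to p, push ε → (p, y, BZ)
  read y, top B: go to p, push YB → (p, ε, YBZ)
All input consumed; M is in state p.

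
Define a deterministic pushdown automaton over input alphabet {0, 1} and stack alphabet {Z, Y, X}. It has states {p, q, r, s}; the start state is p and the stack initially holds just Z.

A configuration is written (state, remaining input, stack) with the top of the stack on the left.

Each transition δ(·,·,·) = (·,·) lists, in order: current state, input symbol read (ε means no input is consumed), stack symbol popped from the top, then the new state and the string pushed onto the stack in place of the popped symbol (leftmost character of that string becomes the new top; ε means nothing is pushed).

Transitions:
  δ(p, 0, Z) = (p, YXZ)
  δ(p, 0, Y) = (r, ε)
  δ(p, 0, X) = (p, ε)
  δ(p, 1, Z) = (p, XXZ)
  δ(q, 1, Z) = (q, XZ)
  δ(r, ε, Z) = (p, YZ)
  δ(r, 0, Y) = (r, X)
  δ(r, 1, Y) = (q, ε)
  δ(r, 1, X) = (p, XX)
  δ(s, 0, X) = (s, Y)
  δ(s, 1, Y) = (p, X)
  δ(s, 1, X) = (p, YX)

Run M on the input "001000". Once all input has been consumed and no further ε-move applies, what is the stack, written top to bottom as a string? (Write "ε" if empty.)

(p, 001000, Z) ⊢ (p, 01000, YXZ) ⊢ (r, 1000, XZ) ⊢ (p, 000, XXZ) ⊢ (p, 00, XZ) ⊢ (p, 0, Z) ⊢ (p, ε, YXZ)
All input consumed in state p with stack YXZ.

YXZ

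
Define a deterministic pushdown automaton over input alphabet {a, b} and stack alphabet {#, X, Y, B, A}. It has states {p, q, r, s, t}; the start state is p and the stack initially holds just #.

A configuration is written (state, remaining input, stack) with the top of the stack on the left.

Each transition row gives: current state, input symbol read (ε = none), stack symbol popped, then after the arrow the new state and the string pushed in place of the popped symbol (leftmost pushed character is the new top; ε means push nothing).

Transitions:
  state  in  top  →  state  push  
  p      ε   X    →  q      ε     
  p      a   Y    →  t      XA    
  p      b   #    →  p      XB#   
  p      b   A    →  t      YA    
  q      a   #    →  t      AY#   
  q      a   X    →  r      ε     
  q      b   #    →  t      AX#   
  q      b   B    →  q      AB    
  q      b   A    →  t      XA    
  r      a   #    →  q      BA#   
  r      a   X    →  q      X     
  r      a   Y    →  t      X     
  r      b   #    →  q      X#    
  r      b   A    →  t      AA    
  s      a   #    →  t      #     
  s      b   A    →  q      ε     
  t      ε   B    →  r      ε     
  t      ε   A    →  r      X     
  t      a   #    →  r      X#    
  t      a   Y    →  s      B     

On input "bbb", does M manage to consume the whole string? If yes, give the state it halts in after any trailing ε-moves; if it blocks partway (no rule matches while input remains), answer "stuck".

(p, bbb, #) ⊢ (p, bb, XB#) ⊢ (q, bb, B#) ⊢ (q, b, AB#) ⊢ (t, ε, XAB#)
All input consumed; M is in state t.

t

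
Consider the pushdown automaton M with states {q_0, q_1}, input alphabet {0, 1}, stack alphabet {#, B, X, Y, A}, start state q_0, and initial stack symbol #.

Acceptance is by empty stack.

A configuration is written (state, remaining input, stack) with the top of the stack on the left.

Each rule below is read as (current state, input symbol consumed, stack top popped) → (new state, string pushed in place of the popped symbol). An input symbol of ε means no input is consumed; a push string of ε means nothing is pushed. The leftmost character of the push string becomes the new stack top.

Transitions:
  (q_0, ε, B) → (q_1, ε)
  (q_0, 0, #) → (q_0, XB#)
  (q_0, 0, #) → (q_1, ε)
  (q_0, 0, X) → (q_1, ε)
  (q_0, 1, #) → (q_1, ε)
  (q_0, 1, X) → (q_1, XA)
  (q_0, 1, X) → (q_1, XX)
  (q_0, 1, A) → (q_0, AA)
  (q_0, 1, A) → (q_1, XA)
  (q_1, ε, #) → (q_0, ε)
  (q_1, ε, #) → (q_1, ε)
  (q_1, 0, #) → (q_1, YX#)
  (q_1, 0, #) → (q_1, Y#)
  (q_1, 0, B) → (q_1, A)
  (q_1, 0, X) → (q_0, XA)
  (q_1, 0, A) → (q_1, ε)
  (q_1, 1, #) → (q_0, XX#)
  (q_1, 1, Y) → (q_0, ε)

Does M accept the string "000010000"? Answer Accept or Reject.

One accepting computation: (q_0, 000010000, #) ⊢ (q_0, 00010000, XB#) ⊢ (q_1, 0010000, B#) ⊢ (q_1, 010000, A#) ⊢ (q_1, 10000, #) ⊢ (q_0, 0000, XX#) ⊢ (q_1, 000, X#) ⊢ (q_0, 00, XA#) ⊢ (q_1, 0, A#) ⊢ (q_1, ε, #) ⊢ (q_0, ε, ε)
All input consumed and the stack is empty.

Accept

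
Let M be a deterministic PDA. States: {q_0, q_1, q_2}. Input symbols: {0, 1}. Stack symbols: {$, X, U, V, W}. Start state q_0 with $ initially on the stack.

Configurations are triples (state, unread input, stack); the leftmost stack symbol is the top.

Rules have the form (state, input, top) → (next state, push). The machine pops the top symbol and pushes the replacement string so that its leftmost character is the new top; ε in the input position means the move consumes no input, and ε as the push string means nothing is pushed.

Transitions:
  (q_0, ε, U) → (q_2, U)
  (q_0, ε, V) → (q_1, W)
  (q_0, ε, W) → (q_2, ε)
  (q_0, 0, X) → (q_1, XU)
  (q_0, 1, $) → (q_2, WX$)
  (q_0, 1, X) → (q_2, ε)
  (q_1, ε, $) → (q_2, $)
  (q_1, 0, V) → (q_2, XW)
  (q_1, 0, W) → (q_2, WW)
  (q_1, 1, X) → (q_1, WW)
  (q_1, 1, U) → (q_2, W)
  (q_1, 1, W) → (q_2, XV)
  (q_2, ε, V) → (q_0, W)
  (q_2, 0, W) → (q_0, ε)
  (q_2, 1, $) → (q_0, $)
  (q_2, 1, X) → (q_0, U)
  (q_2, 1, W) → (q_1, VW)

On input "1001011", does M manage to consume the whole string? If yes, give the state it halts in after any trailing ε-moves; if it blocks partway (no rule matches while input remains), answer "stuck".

(q_0, 1001011, $) ⊢ (q_2, 001011, WX$) ⊢ (q_0, 01011, X$) ⊢ (q_1, 1011, XU$) ⊢ (q_1, 011, WWU$) ⊢ (q_2, 11, WWWU$) ⊢ (q_1, 1, VWWWU$)
No transition for (q_1, 1, top V); M blocks with input 1 remaining.

stuck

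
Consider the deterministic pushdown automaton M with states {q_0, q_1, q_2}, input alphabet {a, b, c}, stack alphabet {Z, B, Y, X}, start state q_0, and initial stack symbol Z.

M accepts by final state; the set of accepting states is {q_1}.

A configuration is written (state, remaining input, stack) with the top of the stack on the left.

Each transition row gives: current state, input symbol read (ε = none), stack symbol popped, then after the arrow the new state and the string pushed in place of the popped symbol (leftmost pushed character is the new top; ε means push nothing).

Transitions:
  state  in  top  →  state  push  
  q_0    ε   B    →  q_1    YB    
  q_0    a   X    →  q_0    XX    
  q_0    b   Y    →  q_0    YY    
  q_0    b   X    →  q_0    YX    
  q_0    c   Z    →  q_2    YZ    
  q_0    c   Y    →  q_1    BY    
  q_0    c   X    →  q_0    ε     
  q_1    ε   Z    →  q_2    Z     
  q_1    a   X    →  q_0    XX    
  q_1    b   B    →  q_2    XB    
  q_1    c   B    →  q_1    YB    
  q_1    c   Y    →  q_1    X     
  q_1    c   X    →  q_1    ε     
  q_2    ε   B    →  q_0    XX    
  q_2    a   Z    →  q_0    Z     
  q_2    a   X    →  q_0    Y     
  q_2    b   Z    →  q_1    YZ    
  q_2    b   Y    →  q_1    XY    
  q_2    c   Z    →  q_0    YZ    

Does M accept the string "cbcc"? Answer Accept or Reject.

Accept

(q_0, cbcc, Z) ⊢ (q_2, bcc, YZ) ⊢ (q_1, cc, XYZ) ⊢ (q_1, c, YZ) ⊢ (q_1, ε, XZ)
All input consumed; state q_1 ∈ F.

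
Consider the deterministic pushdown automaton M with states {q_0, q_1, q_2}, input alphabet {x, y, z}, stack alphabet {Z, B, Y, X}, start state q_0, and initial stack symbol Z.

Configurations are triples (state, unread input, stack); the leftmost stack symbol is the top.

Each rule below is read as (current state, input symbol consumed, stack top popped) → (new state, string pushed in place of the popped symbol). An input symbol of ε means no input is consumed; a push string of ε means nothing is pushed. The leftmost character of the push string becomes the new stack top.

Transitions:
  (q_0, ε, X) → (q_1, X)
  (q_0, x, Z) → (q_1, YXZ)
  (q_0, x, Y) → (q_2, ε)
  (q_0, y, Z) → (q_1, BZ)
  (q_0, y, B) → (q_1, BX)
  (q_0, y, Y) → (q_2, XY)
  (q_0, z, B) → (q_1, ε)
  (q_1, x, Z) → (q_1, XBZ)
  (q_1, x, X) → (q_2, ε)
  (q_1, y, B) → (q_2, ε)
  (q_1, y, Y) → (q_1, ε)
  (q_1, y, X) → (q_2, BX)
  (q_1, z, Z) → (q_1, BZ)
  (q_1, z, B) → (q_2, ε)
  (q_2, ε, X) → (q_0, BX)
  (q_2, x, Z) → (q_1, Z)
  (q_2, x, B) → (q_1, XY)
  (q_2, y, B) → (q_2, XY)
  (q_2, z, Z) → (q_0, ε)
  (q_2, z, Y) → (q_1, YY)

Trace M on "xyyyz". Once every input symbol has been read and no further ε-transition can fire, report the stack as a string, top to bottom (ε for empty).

XYXZ

(q_0, xyyyz, Z)
  read x, top Z: go to q_1, push YXZ → (q_1, yyyz, YXZ)
  read y, top Y: go to q_1, push ε → (q_1, yyz, XZ)
  read y, top X: go to q_2, push BX → (q_2, yz, BXZ)
  read y, top B: go to q_2, push XY → (q_2, z, XYXZ)
  ε-move, top X: go to q_0, push BX → (q_0, z, BXYXZ)
  read z, top B: go to q_1, push ε → (q_1, ε, XYXZ)
All input consumed in state q_1 with stack XYXZ.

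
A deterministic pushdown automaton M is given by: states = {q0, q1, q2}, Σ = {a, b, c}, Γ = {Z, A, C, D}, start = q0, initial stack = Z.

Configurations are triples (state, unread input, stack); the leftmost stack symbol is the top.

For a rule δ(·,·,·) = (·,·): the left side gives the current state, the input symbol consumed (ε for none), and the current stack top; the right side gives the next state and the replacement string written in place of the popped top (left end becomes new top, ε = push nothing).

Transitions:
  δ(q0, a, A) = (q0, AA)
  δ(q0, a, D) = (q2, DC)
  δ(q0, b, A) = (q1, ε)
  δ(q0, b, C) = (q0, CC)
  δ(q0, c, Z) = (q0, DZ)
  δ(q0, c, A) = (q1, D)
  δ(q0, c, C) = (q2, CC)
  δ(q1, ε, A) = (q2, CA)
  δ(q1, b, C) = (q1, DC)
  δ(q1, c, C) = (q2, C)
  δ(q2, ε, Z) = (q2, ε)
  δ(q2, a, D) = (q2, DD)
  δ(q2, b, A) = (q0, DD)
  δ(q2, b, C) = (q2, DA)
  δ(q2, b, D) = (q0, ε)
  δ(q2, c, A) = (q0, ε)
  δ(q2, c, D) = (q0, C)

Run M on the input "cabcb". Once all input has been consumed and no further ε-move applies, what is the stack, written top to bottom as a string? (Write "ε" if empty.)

DACZ

(q0, cabcb, Z)
  read c, top Z: go to q0, push DZ → (q0, abcb, DZ)
  read a, top D: go to q2, push DC → (q2, bcb, DCZ)
  read b, top D: go to q0, push ε → (q0, cb, CZ)
  read c, top C: go to q2, push CC → (q2, b, CCZ)
  read b, top C: go to q2, push DA → (q2, ε, DACZ)
All input consumed in state q2 with stack DACZ.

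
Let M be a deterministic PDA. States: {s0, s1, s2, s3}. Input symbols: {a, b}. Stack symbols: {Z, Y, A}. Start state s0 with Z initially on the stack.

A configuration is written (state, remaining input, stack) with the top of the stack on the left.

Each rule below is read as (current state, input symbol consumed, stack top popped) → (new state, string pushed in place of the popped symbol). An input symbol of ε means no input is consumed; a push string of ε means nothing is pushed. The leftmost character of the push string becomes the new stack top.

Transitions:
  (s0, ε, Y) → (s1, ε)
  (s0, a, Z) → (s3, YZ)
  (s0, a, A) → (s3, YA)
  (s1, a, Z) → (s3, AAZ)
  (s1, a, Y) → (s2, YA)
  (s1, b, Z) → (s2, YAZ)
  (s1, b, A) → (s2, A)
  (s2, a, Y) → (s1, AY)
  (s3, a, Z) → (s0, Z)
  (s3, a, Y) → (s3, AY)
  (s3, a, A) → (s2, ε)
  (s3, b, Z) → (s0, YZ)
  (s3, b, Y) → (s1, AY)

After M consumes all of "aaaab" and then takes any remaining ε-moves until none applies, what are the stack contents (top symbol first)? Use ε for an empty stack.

AYZ

(s0, aaaab, Z)
  read a, top Z: go to s3, push YZ → (s3, aaab, YZ)
  read a, top Y: go to s3, push AY → (s3, aab, AYZ)
  read a, top A: go to s2, push ε → (s2, ab, YZ)
  read a, top Y: go to s1, push AY → (s1, b, AYZ)
  read b, top A: go to s2, push A → (s2, ε, AYZ)
All input consumed in state s2 with stack AYZ.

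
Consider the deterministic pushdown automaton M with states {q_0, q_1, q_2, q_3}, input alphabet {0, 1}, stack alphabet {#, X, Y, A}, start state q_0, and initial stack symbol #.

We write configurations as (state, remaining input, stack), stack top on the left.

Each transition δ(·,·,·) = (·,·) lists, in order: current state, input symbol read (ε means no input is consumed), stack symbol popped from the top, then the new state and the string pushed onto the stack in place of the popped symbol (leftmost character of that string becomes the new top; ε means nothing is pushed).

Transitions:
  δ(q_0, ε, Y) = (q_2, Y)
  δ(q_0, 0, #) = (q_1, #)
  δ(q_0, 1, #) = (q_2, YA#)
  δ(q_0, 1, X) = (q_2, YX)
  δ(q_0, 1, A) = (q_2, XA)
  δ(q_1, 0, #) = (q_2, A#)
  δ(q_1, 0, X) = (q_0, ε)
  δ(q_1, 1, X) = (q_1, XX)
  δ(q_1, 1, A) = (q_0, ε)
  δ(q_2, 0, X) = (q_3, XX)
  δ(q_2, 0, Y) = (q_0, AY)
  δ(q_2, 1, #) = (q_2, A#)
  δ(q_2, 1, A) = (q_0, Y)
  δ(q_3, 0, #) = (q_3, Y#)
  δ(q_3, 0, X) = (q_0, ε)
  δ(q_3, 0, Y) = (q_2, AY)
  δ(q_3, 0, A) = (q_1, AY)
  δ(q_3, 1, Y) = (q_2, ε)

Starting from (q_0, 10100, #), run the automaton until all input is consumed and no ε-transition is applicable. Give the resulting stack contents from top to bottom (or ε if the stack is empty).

XAYA#

(q_0, 10100, #) ⊢ (q_2, 0100, YA#) ⊢ (q_0, 100, AYA#) ⊢ (q_2, 00, XAYA#) ⊢ (q_3, 0, XXAYA#) ⊢ (q_0, ε, XAYA#)
All input consumed in state q_0 with stack XAYA#.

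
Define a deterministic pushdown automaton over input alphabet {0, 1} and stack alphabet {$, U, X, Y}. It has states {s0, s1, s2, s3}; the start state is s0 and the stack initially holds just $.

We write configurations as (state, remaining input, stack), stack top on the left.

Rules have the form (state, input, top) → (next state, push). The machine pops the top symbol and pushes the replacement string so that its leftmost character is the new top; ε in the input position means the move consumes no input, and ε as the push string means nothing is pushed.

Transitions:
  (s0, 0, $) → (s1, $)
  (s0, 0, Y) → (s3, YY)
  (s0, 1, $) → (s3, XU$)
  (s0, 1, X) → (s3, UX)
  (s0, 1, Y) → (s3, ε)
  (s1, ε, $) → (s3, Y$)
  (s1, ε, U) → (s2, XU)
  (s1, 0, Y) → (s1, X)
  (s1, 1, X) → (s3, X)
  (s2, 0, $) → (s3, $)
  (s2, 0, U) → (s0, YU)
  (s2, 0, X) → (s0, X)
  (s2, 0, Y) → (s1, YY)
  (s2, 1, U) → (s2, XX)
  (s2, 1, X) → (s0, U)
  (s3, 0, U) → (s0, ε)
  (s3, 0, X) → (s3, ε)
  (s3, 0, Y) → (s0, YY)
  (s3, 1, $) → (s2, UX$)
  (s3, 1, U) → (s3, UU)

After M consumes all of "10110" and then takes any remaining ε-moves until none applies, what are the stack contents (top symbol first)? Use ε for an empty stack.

UU$

(s0, 10110, $) ⊢ (s3, 0110, XU$) ⊢ (s3, 110, U$) ⊢ (s3, 10, UU$) ⊢ (s3, 0, UUU$) ⊢ (s0, ε, UU$)
All input consumed in state s0 with stack UU$.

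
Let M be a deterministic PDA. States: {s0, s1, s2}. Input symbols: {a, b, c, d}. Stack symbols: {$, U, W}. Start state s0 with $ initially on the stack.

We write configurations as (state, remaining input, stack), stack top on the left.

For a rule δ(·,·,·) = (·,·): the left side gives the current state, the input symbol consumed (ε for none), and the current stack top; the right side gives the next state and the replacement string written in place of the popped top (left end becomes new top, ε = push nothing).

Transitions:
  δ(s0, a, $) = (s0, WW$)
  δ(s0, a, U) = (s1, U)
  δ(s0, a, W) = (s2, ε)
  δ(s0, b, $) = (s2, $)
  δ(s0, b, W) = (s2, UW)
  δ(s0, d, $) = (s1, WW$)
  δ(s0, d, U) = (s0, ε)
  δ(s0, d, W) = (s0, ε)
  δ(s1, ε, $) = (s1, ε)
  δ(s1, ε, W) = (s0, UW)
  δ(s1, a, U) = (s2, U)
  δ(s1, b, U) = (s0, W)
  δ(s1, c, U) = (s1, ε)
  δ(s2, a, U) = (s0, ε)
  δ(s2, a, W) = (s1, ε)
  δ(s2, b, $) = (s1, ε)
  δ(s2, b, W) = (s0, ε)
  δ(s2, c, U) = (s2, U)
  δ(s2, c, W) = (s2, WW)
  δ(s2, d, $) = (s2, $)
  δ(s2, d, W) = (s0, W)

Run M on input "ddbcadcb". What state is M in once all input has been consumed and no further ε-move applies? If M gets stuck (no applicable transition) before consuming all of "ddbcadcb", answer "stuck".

stuck

(s0, ddbcadcb, $) ⊢ (s1, dbcadcb, WW$) ⊢ (s0, dbcadcb, UWW$) ⊢ (s0, bcadcb, WW$) ⊢ (s2, cadcb, UWW$) ⊢ (s2, adcb, UWW$) ⊢ (s0, dcb, WW$) ⊢ (s0, cb, W$)
No transition for (s0, c, top W); M blocks with input cb remaining.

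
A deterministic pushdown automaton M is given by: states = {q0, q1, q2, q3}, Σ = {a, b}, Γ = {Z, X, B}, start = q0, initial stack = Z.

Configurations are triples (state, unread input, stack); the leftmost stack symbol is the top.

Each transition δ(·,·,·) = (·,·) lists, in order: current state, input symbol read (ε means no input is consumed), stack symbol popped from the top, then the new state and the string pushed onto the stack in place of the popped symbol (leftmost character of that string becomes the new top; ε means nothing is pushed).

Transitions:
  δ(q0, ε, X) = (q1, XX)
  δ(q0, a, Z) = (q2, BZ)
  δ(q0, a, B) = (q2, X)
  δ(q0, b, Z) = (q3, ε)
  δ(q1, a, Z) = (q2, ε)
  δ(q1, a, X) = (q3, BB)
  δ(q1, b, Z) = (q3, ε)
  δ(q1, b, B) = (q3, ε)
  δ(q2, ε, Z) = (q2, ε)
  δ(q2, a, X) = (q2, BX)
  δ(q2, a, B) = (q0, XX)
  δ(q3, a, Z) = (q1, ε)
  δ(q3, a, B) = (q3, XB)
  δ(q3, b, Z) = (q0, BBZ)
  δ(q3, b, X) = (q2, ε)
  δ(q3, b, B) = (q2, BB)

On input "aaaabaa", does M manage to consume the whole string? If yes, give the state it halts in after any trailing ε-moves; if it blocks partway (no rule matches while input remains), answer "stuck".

q3

(q0, aaaabaa, Z)
  read a, top Z: go to q2, push BZ → (q2, aaabaa, BZ)
  read a, top B: go to q0, push XX → (q0, aabaa, XXZ)
  ε-move, top X: go to q1, push XX → (q1, aabaa, XXXZ)
  read a, top X: go to q3, push BB → (q3, abaa, BBXXZ)
  read a, top B: go to q3, push XB → (q3, baa, XBBXXZ)
  read b, top X: go to q2, push ε → (q2, aa, BBXXZ)
  read a, top B: go to q0, push XX → (q0, a, XXBXXZ)
  ε-move, top X: go to q1, push XX → (q1, a, XXXBXXZ)
  read a, top X: go to q3, push BB → (q3, ε, BBXXBXXZ)
All input consumed; M is in state q3.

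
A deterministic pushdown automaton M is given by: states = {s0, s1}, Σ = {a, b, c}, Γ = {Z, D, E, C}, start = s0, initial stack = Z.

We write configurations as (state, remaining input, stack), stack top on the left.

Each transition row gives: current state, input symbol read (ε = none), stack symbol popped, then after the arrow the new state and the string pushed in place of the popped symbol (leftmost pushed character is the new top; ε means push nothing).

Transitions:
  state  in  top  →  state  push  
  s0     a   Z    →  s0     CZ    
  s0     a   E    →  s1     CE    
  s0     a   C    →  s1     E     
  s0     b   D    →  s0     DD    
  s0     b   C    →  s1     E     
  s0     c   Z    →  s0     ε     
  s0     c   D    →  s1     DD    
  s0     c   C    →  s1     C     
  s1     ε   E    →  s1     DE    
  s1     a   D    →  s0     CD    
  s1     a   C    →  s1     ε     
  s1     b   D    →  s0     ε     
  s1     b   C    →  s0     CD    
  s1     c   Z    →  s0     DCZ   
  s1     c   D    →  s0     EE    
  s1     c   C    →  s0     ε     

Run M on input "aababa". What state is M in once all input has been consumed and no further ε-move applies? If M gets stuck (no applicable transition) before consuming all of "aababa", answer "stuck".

(s0, aababa, Z)
  read a, top Z: go to s0, push CZ → (s0, ababa, CZ)
  read a, top C: go to s1, push E → (s1, baba, EZ)
  ε-move, top E: go to s1, push DE → (s1, baba, DEZ)
  read b, top D: go to s0, push ε → (s0, aba, EZ)
  read a, top E: go to s1, push CE → (s1, ba, CEZ)
  read b, top C: go to s0, push CD → (s0, a, CDEZ)
  read a, top C: go to s1, push E → (s1, ε, EDEZ)
  ε-move, top E: go to s1, push DE → (s1, ε, DEDEZ)
All input consumed; M is in state s1.

s1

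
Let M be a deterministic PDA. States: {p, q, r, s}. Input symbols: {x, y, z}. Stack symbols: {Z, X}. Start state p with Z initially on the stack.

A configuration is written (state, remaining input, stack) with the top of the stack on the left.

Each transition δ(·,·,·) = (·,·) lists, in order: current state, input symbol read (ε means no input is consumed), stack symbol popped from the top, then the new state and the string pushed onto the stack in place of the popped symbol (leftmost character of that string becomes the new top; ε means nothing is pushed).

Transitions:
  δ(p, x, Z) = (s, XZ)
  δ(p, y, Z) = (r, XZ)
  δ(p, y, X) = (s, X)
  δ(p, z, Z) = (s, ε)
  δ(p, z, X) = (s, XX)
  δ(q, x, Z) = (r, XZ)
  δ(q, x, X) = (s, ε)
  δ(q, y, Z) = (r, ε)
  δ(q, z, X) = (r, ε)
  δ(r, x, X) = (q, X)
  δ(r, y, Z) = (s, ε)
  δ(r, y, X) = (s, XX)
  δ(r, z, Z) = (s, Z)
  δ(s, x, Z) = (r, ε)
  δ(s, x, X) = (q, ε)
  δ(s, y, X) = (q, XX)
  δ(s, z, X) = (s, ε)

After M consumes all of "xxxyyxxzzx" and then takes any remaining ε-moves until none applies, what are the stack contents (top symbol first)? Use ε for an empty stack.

ε

(p, xxxyyxxzzx, Z)
  read x, top Z: go to s, push XZ → (s, xxyyxxzzx, XZ)
  read x, top X: go to q, push ε → (q, xyyxxzzx, Z)
  read x, top Z: go to r, push XZ → (r, yyxxzzx, XZ)
  read y, top X: go to s, push XX → (s, yxxzzx, XXZ)
  read y, top X: go to q, push XX → (q, xxzzx, XXXZ)
  read x, top X: go to s, push ε → (s, xzzx, XXZ)
  read x, top X: go to q, push ε → (q, zzx, XZ)
  read z, top X: go to r, push ε → (r, zx, Z)
  read z, top Z: go to s, push Z → (s, x, Z)
  read x, top Z: go to r, push ε → (r, ε, ε)
All input consumed in state r with stack ε.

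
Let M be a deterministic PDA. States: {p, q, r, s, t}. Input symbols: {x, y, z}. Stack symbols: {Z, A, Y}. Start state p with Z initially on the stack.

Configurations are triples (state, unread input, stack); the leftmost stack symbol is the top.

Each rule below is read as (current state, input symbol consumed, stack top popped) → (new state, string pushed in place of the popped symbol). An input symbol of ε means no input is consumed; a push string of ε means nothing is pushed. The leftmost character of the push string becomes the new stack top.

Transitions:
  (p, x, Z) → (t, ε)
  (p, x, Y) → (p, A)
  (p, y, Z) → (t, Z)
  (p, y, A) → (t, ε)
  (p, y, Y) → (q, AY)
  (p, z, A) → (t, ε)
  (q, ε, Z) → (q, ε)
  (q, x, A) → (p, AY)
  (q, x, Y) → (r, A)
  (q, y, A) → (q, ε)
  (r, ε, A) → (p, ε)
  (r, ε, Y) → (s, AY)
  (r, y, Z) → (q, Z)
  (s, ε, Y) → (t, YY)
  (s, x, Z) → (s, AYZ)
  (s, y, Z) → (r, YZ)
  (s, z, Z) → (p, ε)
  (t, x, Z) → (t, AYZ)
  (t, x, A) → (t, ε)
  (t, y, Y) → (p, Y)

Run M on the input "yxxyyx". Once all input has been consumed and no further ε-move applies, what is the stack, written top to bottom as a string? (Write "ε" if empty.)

AYYZ

(p, yxxyyx, Z) ⊢ (t, xxyyx, Z) ⊢ (t, xyyx, AYZ) ⊢ (t, yyx, YZ) ⊢ (p, yx, YZ) ⊢ (q, x, AYZ) ⊢ (p, ε, AYYZ)
All input consumed in state p with stack AYYZ.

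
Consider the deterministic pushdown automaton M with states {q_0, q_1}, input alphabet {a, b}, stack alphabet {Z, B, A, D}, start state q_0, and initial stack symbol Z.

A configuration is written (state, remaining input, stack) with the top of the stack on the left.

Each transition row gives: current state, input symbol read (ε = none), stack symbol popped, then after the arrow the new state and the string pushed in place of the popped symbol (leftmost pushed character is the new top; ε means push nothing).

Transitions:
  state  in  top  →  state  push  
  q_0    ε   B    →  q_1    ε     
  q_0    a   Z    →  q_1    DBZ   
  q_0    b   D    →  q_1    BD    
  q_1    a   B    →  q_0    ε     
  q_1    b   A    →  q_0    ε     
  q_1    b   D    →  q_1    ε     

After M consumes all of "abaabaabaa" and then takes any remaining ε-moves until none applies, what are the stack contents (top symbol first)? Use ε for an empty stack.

(q_0, abaabaabaa, Z)
  read a, top Z: go to q_1, push DBZ → (q_1, baabaabaa, DBZ)
  read b, top D: go to q_1, push ε → (q_1, aabaabaa, BZ)
  read a, top B: go to q_0, push ε → (q_0, abaabaa, Z)
  read a, top Z: go to q_1, push DBZ → (q_1, baabaa, DBZ)
  read b, top D: go to q_1, push ε → (q_1, aabaa, BZ)
  read a, top B: go to q_0, push ε → (q_0, abaa, Z)
  read a, top Z: go to q_1, push DBZ → (q_1, baa, DBZ)
  read b, top D: go to q_1, push ε → (q_1, aa, BZ)
  read a, top B: go to q_0, push ε → (q_0, a, Z)
  read a, top Z: go to q_1, push DBZ → (q_1, ε, DBZ)
All input consumed in state q_1 with stack DBZ.

DBZ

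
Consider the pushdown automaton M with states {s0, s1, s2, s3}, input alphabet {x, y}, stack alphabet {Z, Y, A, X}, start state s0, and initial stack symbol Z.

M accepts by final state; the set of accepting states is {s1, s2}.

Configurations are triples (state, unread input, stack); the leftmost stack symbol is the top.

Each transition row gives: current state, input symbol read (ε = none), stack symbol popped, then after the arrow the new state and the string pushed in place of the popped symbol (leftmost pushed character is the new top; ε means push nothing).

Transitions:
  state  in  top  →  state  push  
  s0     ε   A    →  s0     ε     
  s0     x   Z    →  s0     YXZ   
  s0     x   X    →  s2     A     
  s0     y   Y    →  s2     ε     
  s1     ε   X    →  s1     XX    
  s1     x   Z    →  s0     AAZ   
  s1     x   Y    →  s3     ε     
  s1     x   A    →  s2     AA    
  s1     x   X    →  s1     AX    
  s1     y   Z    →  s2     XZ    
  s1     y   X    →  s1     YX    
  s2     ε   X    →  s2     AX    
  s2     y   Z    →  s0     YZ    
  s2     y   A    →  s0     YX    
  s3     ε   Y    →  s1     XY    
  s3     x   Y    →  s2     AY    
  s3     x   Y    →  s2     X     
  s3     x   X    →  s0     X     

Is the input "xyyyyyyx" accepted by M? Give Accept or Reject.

Reject

No computation consumes all input and reaches a final state.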